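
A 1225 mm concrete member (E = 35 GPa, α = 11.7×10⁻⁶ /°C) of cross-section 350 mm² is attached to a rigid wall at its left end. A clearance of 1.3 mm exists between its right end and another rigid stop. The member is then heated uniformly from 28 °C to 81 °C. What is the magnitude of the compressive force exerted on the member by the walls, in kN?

Free thermal elongation = αΔT L = 11.7×10⁻⁶ × 53 × 1225 = 0.7596 mm.
Since δ_free = 0.76 mm is less than the 1.3 mm gap, the member never touches the wall. No axial force develops.

P ≈ 0 kN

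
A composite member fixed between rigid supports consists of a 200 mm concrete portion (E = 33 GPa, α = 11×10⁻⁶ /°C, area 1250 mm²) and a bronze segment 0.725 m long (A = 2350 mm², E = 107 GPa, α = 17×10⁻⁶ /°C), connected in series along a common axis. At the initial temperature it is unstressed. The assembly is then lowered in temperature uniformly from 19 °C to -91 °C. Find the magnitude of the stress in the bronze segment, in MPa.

σ ≈ 87.9 MPa (tensile)

If the supports were absent, the total length change would be Σ αᵢΔT Lᵢ = 11×10⁻⁶×110×200 + 17×10⁻⁶×110×725 = 1.598 mm.
The rigid supports impose zero overall length change; the single axial force P common to all segments must satisfy P Σ Lᵢ/(AᵢEᵢ) = δ_free.
Σ Lᵢ/(AᵢEᵢ) = 200/(1250×33×10³) + 725/(2350×107×10³) = 7.732×10⁻⁶ mm/N.
P = 1.598 / 7.732×10⁻⁶ = 206600 N = 206.6 kN, tensile.
σ_{bronze} = P / A = 206600 / 2350 = 87.94 MPa.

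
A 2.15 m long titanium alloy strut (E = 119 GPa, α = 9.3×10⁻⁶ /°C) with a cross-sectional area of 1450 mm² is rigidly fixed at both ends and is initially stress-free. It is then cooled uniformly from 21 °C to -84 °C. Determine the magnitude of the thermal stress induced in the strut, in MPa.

σ ≈ 116 MPa (tensile)

Because both ends are immovable the net strain is zero, and the suppressed thermal strain is αΔT = 9.3×10⁻⁶ × 105 = 976.5×10⁻⁶.
σ = EαΔT = 119×10³ × 9.3×10⁻⁶ × 105 = 116.2 MPa (tensile; the strut is trying to contract).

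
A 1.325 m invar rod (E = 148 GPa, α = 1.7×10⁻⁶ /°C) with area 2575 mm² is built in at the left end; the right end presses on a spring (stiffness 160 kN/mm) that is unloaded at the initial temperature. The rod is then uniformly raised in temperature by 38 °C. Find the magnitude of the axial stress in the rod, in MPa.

If the spring were absent the rod would lengthen by αΔT L = 1.7×10⁻⁶ × 38 × 1325 = 0.0856 mm.
Let P be the compressive force at the spring. The rod shortens elastically by PL/(AE) and the spring compresses by P/k; together these equal δ_free.
So P = δ_free / [L/(AE) + 1/k] = 0.0856 / [ 1325/(2575×148×10³) + 1/(160×10³) ].
P = 0.0856 / 9.727×10⁻⁶ = 8800 N.
σ = P/A = 8800/2575 = 3.417 MPa.

σ ≈ 3.42 MPa (compressive)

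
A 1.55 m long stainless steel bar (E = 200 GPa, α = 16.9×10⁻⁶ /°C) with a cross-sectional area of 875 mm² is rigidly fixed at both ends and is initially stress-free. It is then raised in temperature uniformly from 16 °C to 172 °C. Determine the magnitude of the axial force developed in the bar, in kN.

P ≈ 461 kN (compressive)

The ends cannot move, so σ = EαΔT = 200×10³ × 16.9×10⁻⁶ × 156 = 527.3 MPa.
Axial force P = σA = 527.3 × 875 = 461400 N = 461.4 kN, compressive.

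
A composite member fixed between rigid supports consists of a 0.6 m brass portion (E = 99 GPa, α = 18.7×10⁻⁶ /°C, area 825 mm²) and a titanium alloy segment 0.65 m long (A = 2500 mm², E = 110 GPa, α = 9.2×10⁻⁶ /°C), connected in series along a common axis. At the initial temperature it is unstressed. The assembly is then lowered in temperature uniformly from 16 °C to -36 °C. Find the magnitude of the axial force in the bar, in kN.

P ≈ 92.1 kN (tensile)

Free thermal contraction of the whole bar: Σ αᵢΔT Lᵢ = 18.7×10⁻⁶×52×600 + 9.2×10⁻⁶×52×650 = 0.8944 mm.
The walls prevent any net length change, so an axial force P (same in every segment) develops. Compatibility: P · Σ Lᵢ/(AᵢEᵢ) = δ_free.
The series flexibility is Σ Lᵢ/(AᵢEᵢ) = 600/(825×99×10³) + 650/(2500×110×10³) = 9.71×10⁻⁶ mm/N.
P = 0.8944 / 9.71×10⁻⁶ = 92110 N = 92.11 kN, tensile.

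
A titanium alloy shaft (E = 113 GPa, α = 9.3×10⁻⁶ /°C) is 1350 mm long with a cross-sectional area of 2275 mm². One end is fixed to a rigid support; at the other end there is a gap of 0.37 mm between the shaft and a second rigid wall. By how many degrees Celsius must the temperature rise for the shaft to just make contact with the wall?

ΔT ≈ 29.5 °C

Contact occurs when the free expansion equals the gap: αΔT L = 0.37 mm.
ΔT = 0.37 / (9.3×10⁻⁶ × 1350) = 29.47 °C.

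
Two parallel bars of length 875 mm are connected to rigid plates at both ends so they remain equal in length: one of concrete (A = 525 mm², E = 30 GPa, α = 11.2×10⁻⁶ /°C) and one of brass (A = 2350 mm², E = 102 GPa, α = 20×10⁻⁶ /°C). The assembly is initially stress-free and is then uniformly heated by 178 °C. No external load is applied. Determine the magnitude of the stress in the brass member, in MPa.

σ ≈ 9.85 MPa (compressive)

Both members must finish at the same length. With the larger α, the brass tends to over-expand; the plates restrain it, putting the brass in compression and the concrete in tension. With no external load the two internal forces are equal and opposite, magnitude P.
Compatibility of the two members (thermal + elastic change equal): (α₁ − α₂)ΔT = P·[1/(A₁E₁) + 1/(A₂E₂)].
|α₁ − α₂|·ΔT = 8.8×10⁻⁶ × 178 = 0.001566.
1/(A₁E₁) + 1/(A₂E₂) = 1/(525×30×10³) + 1/(2350×102×10³) = 6.766×10⁻⁸ N⁻¹.
P = 0.001566 / 6.766×10⁻⁸ = 23150 N = 23.15 kN.
σ_{brass} = P/A₂ = 23150/2350 = 9.851 MPa, compressive.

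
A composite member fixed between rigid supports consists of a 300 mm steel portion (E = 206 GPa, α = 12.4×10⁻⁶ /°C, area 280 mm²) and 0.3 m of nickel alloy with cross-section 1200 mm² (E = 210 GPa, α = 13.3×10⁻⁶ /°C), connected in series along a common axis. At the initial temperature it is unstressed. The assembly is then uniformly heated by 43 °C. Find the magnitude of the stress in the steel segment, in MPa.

With the walls removed the bar would change length by δ_free = Σ αᵢΔT Lᵢ = 12.4×10⁻⁶×43×300 + 13.3×10⁻⁶×43×300 = 0.3315 mm.
The walls prevent any net length change, so an axial force P (same in every segment) develops. Compatibility: P · Σ Lᵢ/(AᵢEᵢ) = δ_free.
Σ Lᵢ/(AᵢEᵢ) = 300/(280×206×10³) + 300/(1200×210×10³) = 6.392×10⁻⁶ mm/N.
P = 0.3315 / 6.392×10⁻⁶ = 51870 N = 51.87 kN, compressive.
σ_{steel} = P / A = 51870 / 280 = 185.2 MPa.

σ ≈ 185 MPa (compressive)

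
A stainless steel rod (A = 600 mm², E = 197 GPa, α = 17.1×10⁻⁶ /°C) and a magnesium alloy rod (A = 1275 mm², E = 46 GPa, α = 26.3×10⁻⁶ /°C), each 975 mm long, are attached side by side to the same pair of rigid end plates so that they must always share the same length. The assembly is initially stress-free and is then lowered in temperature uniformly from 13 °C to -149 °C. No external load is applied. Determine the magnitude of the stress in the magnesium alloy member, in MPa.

σ ≈ 45.8 MPa (tensile)

The magnesium alloy has the larger α, so on cooling it would change length more than the stainless steel if both were free. The rigid plates force a common final length, so the magnesium alloy is put into tension and the stainless steel into compression, with equal and opposite forces P (no external load).
Equating the net (thermal + elastic) strains gives |α₁ − α₂|·ΔT = P·[1/(A₁E₁) + 1/(A₂E₂)].
|α₁ − α₂|·ΔT = 9.2×10⁻⁶ × 162 = 0.00149.
1/(A₁E₁) + 1/(A₂E₂) = 1/(600×197×10³) + 1/(1275×46×10³) = 2.551×10⁻⁸ N⁻¹.
P = 0.00149 / 2.551×10⁻⁸ = 58420 N = 58.42 kN.
σ_{magnesium alloy} = P/A₂ = 58420/1275 = 45.82 MPa, tensile.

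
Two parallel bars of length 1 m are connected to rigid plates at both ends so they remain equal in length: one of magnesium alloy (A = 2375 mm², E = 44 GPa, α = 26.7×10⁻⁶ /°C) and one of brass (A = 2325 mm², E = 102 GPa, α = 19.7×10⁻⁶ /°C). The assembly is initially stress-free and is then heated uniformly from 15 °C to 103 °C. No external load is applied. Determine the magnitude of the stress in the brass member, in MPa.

σ ≈ 19.2 MPa (tensile)

Equilibrium of a rigid end plate with no external load gives equal and opposite internal forces ±P in the two members. Since α_{magnesium alloy} > α_{brass}, heating drives the magnesium alloy into compression and the brass into tension.
Compatibility of the two members (thermal + elastic change equal): (α₁ − α₂)ΔT = P·[1/(A₁E₁) + 1/(A₂E₂)].
|α₁ − α₂|·ΔT = 7×10⁻⁶ × 88 = 0.000616.
1/(A₁E₁) + 1/(A₂E₂) = 1/(2375×44×10³) + 1/(2325×102×10³) = 1.379×10⁻⁸ N⁻¹.
So P = 0.000616 / 1.379×10⁻⁸ = 44.68 kN.
σ_{brass} = P/A₂ = 44680/2325 = 19.22 MPa, tensile.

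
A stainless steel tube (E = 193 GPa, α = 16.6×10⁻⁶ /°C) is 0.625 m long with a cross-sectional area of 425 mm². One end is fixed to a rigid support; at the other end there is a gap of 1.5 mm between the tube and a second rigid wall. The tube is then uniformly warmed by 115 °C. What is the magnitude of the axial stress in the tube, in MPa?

σ ≈ 0 MPa

Free thermal elongation = αΔT L = 16.6×10⁻⁶ × 115 × 625 = 1.193 mm.
Since δ_free = 1.19 mm is less than the 1.5 mm gap, the tube never touches the wall. No axial force develops.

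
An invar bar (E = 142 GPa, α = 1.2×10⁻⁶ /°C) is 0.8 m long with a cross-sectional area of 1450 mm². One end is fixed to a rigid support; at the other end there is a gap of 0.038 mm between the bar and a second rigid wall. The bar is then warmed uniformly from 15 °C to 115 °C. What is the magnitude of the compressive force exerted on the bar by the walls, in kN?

Free thermal elongation = αΔT L = 1.2×10⁻⁶ × 100 × 800 = 0.096 mm.
After closing the 0.038 mm clearance, 0.096 − 0.038 = 0.058 mm of expansion remains to be suppressed by the wall.
That suppressed elongation corresponds to σ = E·Δ/L = 142×10³ × 0.058/800 = 10.29 MPa.
P = σA = 10.29 × 1450 = 14.93 kN.

P ≈ 14.9 kN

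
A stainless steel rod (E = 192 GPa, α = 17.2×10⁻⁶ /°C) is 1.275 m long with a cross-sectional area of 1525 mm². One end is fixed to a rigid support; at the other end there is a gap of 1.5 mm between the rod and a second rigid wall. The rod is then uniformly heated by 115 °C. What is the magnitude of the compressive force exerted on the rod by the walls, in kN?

Unrestrained expansion: δ_free = αΔT L = 17.2×10⁻⁶ × 115 × 1275 = 2.522 mm.
After closing the 1.5 mm clearance, 2.522 − 1.5 = 1.022 mm of expansion remains to be suppressed by the wall.
That suppressed elongation corresponds to σ = E·Δ/L = 192×10³ × 1.022/1275 = 153.9 MPa.
P = σA = 153.9 × 1525 = 234.7 kN.

P ≈ 235 kN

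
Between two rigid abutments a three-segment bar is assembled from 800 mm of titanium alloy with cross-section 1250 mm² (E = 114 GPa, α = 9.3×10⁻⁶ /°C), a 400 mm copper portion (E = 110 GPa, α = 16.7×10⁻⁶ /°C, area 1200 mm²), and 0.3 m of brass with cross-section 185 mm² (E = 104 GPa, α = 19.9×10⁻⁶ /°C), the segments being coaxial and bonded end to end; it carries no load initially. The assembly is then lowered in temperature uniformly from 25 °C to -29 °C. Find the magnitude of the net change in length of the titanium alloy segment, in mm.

|ΔL| ≈ 0.15 mm

With the walls removed the bar would change length by δ_free = Σ αᵢΔT Lᵢ = 9.3×10⁻⁶×54×800 + 16.7×10⁻⁶×54×400 + 19.9×10⁻⁶×54×300 = 1.085 mm.
Since the ends are fixed, an axial force P builds up, equal in every segment, with P · Σ Lᵢ/(AᵢEᵢ) = δ_free.
The series flexibility is Σ Lᵢ/(AᵢEᵢ) = 800/(1250×114×10³) + 400/(1200×110×10³) + 300/(185×104×10³) = 2.424×10⁻⁵ mm/N.
Hence P = δ_free / Σ(L/AE) = 1.085/2.424×10⁻⁵ = 44.76 kN (tensile).
For the titanium alloy segment, free thermal change = 9.3×10⁻⁶×54×800 = 0.4018 mm and elastic change from P = 44760×800/(1250×114×10³) = 0.2513 mm; these oppose, so the net change is 0.15 mm (segment shortens).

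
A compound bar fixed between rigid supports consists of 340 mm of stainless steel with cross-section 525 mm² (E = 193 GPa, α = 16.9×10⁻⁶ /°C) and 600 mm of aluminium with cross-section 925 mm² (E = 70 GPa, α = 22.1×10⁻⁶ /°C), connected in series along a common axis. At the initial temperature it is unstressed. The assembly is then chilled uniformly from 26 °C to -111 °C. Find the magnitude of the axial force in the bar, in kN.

Free thermal contraction of the whole bar: Σ αᵢΔT Lᵢ = 16.9×10⁻⁶×137×340 + 22.1×10⁻⁶×137×600 = 2.604 mm.
The walls prevent any net length change, so an axial force P (same in every segment) develops. Compatibility: P · Σ Lᵢ/(AᵢEᵢ) = δ_free.
Σ Lᵢ/(AᵢEᵢ) = 340/(525×193×10³) + 600/(925×70×10³) = 1.262×10⁻⁵ mm/N.
Hence P = δ_free / Σ(L/AE) = 2.604/1.262×10⁻⁵ = 206.3 kN (tensile).

P ≈ 206 kN (tensile)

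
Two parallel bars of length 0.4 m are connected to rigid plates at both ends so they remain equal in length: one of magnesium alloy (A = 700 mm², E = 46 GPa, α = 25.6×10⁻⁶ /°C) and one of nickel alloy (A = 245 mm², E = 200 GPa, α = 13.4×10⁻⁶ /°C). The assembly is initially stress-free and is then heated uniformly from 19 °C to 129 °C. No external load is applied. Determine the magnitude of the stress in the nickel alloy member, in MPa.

Equilibrium of a rigid end plate with no external load gives equal and opposite internal forces ±P in the two members. Since α_{magnesium alloy} > α_{nickel alloy}, heating drives the magnesium alloy into compression and the nickel alloy into tension.
Setting the final lengths equal and cancelling L: (α₁ − α₂)ΔT = P/(A₁E₁) + P/(A₂E₂).
|α₁ − α₂|·ΔT = 12.2×10⁻⁶ × 110 = 0.001342.
1/(A₁E₁) + 1/(A₂E₂) = 1/(700×46×10³) + 1/(245×200×10³) = 5.146×10⁻⁸ N⁻¹.
P = 0.001342 / 5.146×10⁻⁸ = 26080 N = 26.08 kN.
σ_{nickel alloy} = P/A₂ = 26080/245 = 106.4 MPa, tensile.

σ ≈ 106 MPa (tensile)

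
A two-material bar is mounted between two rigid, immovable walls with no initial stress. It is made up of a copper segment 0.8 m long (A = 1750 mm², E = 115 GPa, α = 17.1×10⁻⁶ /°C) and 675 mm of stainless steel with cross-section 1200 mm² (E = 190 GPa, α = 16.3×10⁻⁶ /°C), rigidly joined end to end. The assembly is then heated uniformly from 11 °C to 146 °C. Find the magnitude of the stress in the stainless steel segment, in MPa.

σ ≈ 400 MPa (compressive)

If the supports were absent, the total length change would be Σ αᵢΔT Lᵢ = 17.1×10⁻⁶×135×800 + 16.3×10⁻⁶×135×675 = 3.332 mm.
The rigid supports impose zero overall length change; the single axial force P common to all segments must satisfy P Σ Lᵢ/(AᵢEᵢ) = δ_free.
The series flexibility is Σ Lᵢ/(AᵢEᵢ) = 800/(1750×115×10³) + 675/(1200×190×10³) = 6.936×10⁻⁶ mm/N.
Hence P = δ_free / Σ(L/AE) = 3.332/6.936×10⁻⁶ = 480.4 kN (compressive).
σ_{stainless steel} = P / A = 480400 / 1200 = 400.4 MPa.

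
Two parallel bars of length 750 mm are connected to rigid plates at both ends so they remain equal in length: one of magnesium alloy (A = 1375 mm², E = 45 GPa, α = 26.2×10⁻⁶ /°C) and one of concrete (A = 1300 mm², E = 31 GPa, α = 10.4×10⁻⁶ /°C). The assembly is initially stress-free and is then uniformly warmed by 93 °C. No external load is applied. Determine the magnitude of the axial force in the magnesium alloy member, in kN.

P ≈ 35.9 kN (compressive in the magnesium alloy)

Equilibrium of a rigid end plate with no external load gives equal and opposite internal forces ±P in the two members. Since α_{magnesium alloy} > α_{concrete}, heating drives the magnesium alloy into compression and the concrete into tension.
Setting the final lengths equal and cancelling L: (α₁ − α₂)ΔT = P/(A₁E₁) + P/(A₂E₂).
|α₁ − α₂|·ΔT = 15.8×10⁻⁶ × 93 = 0.001469.
1/(A₁E₁) + 1/(A₂E₂) = 1/(1375×45×10³) + 1/(1300×31×10³) = 4.098×10⁻⁸ N⁻¹.
So P = 0.001469 / 4.098×10⁻⁸ = 35.86 kN.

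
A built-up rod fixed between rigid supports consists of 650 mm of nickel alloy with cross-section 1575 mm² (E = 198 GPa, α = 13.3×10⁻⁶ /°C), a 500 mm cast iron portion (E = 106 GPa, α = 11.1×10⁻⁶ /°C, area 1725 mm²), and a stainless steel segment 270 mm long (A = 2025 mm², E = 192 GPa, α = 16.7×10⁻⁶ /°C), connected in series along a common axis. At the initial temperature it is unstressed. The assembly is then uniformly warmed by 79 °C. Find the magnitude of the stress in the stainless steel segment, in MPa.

If the supports were absent, the total length change would be Σ αᵢΔT Lᵢ = 13.3×10⁻⁶×79×650 + 11.1×10⁻⁶×79×500 + 16.7×10⁻⁶×79×270 = 1.478 mm.
Since the ends are fixed, an axial force P builds up, equal in every segment, with P · Σ Lᵢ/(AᵢEᵢ) = δ_free.
The series flexibility is Σ Lᵢ/(AᵢEᵢ) = 650/(1575×198×10³) + 500/(1725×106×10³) + 270/(2025×192×10³) = 5.513×10⁻⁶ mm/N.
P = 1.478 / 5.513×10⁻⁶ = 268000 N = 268 kN, compressive.
σ_{stainless steel} = P / A = 268000 / 2025 = 132.4 MPa.

σ ≈ 132 MPa (compressive)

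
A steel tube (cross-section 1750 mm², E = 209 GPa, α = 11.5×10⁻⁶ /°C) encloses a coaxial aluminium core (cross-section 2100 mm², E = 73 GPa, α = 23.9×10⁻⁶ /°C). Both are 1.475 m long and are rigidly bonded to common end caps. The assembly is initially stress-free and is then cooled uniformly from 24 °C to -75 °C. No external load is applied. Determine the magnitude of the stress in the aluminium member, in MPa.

σ ≈ 63.1 MPa (tensile)

Both members must finish at the same length. With the larger α, the aluminium tends to over-contract; the plates restrain it, putting the aluminium in tension and the steel in compression. With no external load the two internal forces are equal and opposite, magnitude P.
Equating the net (thermal + elastic) strains gives |α₁ − α₂|·ΔT = P·[1/(A₁E₁) + 1/(A₂E₂)].
|α₁ − α₂|·ΔT = 12.4×10⁻⁶ × 99 = 0.001228.
1/(A₁E₁) + 1/(A₂E₂) = 1/(1750×209×10³) + 1/(2100×73×10³) = 9.257×10⁻⁹ N⁻¹.
P = 0.001228 / 9.257×10⁻⁹ = 132600 N = 132.6 kN.
σ_{aluminium} = P/A₂ = 132600/2100 = 63.15 MPa, tensile.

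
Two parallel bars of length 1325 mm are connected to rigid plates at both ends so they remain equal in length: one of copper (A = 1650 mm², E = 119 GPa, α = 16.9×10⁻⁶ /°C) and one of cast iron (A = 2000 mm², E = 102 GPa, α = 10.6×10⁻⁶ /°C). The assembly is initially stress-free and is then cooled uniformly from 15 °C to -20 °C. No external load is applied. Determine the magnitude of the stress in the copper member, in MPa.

Both members must finish at the same length. With the larger α, the copper tends to over-contract; the plates restrain it, putting the copper in tension and the cast iron in compression. With no external load the two internal forces are equal and opposite, magnitude P.
Compatibility of the two members (thermal + elastic change equal): (α₁ − α₂)ΔT = P·[1/(A₁E₁) + 1/(A₂E₂)].
|α₁ − α₂|·ΔT = 6.3×10⁻⁶ × 35 = 0.0002205.
1/(A₁E₁) + 1/(A₂E₂) = 1/(1650×119×10³) + 1/(2000×102×10³) = 9.995×10⁻⁹ N⁻¹.
P = 0.0002205 / 9.995×10⁻⁹ = 22060 N = 22.06 kN.
σ_{copper} = P/A₁ = 22060/1650 = 13.37 MPa, tensile.

σ ≈ 13.4 MPa (tensile)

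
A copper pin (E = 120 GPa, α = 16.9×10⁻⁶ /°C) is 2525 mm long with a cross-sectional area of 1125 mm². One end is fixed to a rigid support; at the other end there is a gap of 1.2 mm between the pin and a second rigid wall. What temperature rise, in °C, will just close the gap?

ΔT ≈ 28.1 °C

Contact occurs when the free expansion equals the gap: αΔT L = 1.2 mm.
So ΔT = g/(αL) = 1.2/(16.9×10⁻⁶ × 2525) = 28.12 °C.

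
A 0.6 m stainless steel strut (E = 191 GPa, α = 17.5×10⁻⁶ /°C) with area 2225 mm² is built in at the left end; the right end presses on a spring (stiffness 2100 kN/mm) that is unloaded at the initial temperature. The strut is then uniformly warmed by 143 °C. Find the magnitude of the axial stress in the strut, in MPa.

σ ≈ 357 MPa (compressive)

Free thermal expansion: δ_free = αΔT L = 17.5×10⁻⁶ × 143 × 600 = 1.502 mm.
With a force P in the spring, the elastic change of the strut is PL/(AE) and that of the spring is P/k; compatibility requires their sum to equal δ_free.
P [ L/(AE) + 1/k ] = δ_free → P [ 600/(2225×191×10³) + 1/(2100×10³) ] = 1.502.
P = 1.502 / 1.888×10⁻⁶ = 795300 N.
σ = P/A = 795300/2225 = 357.4 MPa.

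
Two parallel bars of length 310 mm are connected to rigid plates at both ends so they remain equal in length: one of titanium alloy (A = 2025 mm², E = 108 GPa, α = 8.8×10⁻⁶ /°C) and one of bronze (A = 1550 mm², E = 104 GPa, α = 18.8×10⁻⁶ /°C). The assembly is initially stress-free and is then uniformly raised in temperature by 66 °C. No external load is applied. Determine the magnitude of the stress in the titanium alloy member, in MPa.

σ ≈ 30.2 MPa (tensile)

Both members must finish at the same length. With the larger α, the bronze tends to over-expand; the plates restrain it, putting the bronze in compression and the titanium alloy in tension. With no external load the two internal forces are equal and opposite, magnitude P.
Setting the final lengths equal and cancelling L: (α₁ − α₂)ΔT = P/(A₁E₁) + P/(A₂E₂).
|α₁ − α₂|·ΔT = 10×10⁻⁶ × 66 = 0.00066.
1/(A₁E₁) + 1/(A₂E₂) = 1/(2025×108×10³) + 1/(1550×104×10³) = 1.078×10⁻⁸ N⁻¹.
So P = 0.00066 / 1.078×10⁻⁸ = 61.25 kN.
σ_{titanium alloy} = P/A₁ = 61250/2025 = 30.25 MPa, tensile.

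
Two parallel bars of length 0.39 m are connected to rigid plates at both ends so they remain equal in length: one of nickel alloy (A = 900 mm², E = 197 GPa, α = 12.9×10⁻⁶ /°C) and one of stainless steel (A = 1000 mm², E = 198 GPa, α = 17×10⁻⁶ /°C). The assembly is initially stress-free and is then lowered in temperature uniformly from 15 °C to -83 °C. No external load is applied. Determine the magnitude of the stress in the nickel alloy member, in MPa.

Both members must finish at the same length. With the larger α, the stainless steel tends to over-contract; the plates restrain it, putting the stainless steel in tension and the nickel alloy in compression. With no external load the two internal forces are equal and opposite, magnitude P.
Equating the net (thermal + elastic) strains gives |α₁ − α₂|·ΔT = P·[1/(A₁E₁) + 1/(A₂E₂)].
|α₁ − α₂|·ΔT = 4.1×10⁻⁶ × 98 = 0.0004018.
1/(A₁E₁) + 1/(A₂E₂) = 1/(900×197×10³) + 1/(1000×198×10³) = 1.069×10⁻⁸ N⁻¹.
So P = 0.0004018 / 1.069×10⁻⁸ = 37.58 kN.
σ_{nickel alloy} = P/A₁ = 37580/900 = 41.76 MPa, compressive.

σ ≈ 41.8 MPa (compressive)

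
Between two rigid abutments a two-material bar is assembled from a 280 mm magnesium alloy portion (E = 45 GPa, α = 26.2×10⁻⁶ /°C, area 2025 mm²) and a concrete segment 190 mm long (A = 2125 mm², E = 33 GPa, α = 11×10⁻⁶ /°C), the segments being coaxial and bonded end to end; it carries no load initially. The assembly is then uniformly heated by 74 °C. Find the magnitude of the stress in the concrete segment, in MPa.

σ ≈ 56.8 MPa (compressive)

If the supports were absent, the total length change would be Σ αᵢΔT Lᵢ = 26.2×10⁻⁶×74×280 + 11×10⁻⁶×74×190 = 0.6975 mm.
The rigid supports impose zero overall length change; the single axial force P common to all segments must satisfy P Σ Lᵢ/(AᵢEᵢ) = δ_free.
Σ Lᵢ/(AᵢEᵢ) = 280/(2025×45×10³) + 190/(2125×33×10³) = 5.782×10⁻⁶ mm/N.
P = 0.6975 / 5.782×10⁻⁶ = 120600 N = 120.6 kN, compressive.
σ_{concrete} = P / A = 120600 / 2125 = 56.77 MPa.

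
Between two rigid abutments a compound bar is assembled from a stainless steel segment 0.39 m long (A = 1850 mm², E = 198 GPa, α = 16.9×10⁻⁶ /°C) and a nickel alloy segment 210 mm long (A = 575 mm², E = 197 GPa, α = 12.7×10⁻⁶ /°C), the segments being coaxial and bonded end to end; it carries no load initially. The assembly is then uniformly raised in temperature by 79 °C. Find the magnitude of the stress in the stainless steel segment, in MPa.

With the walls removed the bar would change length by δ_free = Σ αᵢΔT Lᵢ = 16.9×10⁻⁶×79×390 + 12.7×10⁻⁶×79×210 = 0.7314 mm.
Since the ends are fixed, an axial force P builds up, equal in every segment, with P · Σ Lᵢ/(AᵢEᵢ) = δ_free.
Σ Lᵢ/(AᵢEᵢ) = 390/(1850×198×10³) + 210/(575×197×10³) = 2.919×10⁻⁶ mm/N.
Hence P = δ_free / Σ(L/AE) = 0.7314/2.919×10⁻⁶ = 250.6 kN (compressive).
σ_{stainless steel} = P / A = 250600 / 1850 = 135.5 MPa.

σ ≈ 135 MPa (compressive)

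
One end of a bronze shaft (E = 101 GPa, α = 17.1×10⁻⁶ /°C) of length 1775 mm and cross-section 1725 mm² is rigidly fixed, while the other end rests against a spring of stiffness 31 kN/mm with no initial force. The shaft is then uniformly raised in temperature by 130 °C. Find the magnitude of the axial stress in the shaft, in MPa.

If the spring were absent the shaft would lengthen by αΔT L = 17.1×10⁻⁶ × 130 × 1775 = 3.946 mm.
Let P be the compressive force at the spring. The shaft shortens elastically by PL/(AE) and the spring compresses by P/k; together these equal δ_free.
So P = δ_free / [L/(AE) + 1/k] = 3.946 / [ 1775/(1725×101×10³) + 1/(31×10³) ].
P = 3.946 / 4.245×10⁻⁵ = 92960 N.
σ = P/A = 92960/1725 = 53.89 MPa.

σ ≈ 53.9 MPa (compressive)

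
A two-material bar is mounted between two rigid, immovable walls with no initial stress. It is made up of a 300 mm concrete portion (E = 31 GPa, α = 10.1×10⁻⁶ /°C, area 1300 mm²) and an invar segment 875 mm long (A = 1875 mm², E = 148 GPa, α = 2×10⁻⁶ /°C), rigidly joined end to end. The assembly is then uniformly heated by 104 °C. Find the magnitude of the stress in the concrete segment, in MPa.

σ ≈ 36.1 MPa (compressive)

If the supports were absent, the total length change would be Σ αᵢΔT Lᵢ = 10.1×10⁻⁶×104×300 + 2×10⁻⁶×104×875 = 0.4971 mm.
The rigid supports impose zero overall length change; the single axial force P common to all segments must satisfy P Σ Lᵢ/(AᵢEᵢ) = δ_free.
The series flexibility is Σ Lᵢ/(AᵢEᵢ) = 300/(1300×31×10³) + 875/(1875×148×10³) = 1.06×10⁻⁵ mm/N.
So P = 0.4971 / 1.06×10⁻⁵ = 46.91 kN, compressive.
σ_{concrete} = P / A = 46910 / 1300 = 36.08 MPa.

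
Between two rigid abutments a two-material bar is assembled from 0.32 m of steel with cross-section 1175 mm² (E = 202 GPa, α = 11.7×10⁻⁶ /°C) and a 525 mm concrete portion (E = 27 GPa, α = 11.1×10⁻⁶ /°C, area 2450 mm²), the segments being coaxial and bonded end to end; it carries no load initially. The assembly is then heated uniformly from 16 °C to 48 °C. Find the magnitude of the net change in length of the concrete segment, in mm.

|ΔL| ≈ 0.0753 mm

Free thermal expansion of the whole bar: Σ αᵢΔT Lᵢ = 11.7×10⁻⁶×32×320 + 11.1×10⁻⁶×32×525 = 0.3063 mm.
Since the ends are fixed, an axial force P builds up, equal in every segment, with P · Σ Lᵢ/(AᵢEᵢ) = δ_free.
Σ Lᵢ/(AᵢEᵢ) = 320/(1175×202×10³) + 525/(2450×27×10³) = 9.285×10⁻⁶ mm/N.
So P = 0.3063 / 9.285×10⁻⁶ = 32.99 kN, compressive.
For the concrete segment, free thermal change = 11.1×10⁻⁶×32×525 = 0.1865 mm and elastic change from P = 32990×525/(2450×27×10³) = 0.2618 mm; these oppose, so the net change is 0.0753 mm (segment shortens).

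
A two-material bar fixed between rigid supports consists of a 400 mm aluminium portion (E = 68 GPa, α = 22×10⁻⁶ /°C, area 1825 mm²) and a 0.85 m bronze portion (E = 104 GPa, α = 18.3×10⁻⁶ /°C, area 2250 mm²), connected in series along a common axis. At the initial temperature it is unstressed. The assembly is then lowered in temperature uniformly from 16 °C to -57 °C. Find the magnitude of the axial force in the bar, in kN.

If the supports were absent, the total length change would be Σ αᵢΔT Lᵢ = 22×10⁻⁶×73×400 + 18.3×10⁻⁶×73×850 = 1.778 mm.
Since the ends are fixed, an axial force P builds up, equal in every segment, with P · Σ Lᵢ/(AᵢEᵢ) = δ_free.
The series flexibility is Σ Lᵢ/(AᵢEᵢ) = 400/(1825×68×10³) + 850/(2250×104×10³) = 6.856×10⁻⁶ mm/N.
P = 1.778 / 6.856×10⁻⁶ = 259300 N = 259.3 kN, tensile.

P ≈ 259 kN (tensile)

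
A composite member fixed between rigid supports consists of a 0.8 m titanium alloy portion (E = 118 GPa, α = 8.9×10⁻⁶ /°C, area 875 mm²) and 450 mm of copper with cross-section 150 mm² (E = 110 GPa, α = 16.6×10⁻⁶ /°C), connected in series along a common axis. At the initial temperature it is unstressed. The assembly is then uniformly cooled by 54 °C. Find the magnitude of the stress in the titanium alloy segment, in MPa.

σ ≈ 25.7 MPa (tensile)

With the walls removed the bar would change length by δ_free = Σ αᵢΔT Lᵢ = 8.9×10⁻⁶×54×800 + 16.6×10⁻⁶×54×450 = 0.7879 mm.
The rigid supports impose zero overall length change; the single axial force P common to all segments must satisfy P Σ Lᵢ/(AᵢEᵢ) = δ_free.
Σ Lᵢ/(AᵢEᵢ) = 800/(875×118×10³) + 450/(150×110×10³) = 3.502×10⁻⁵ mm/N.
So P = 0.7879 / 3.502×10⁻⁵ = 22.5 kN, tensile.
σ_{titanium alloy} = P / A = 22500 / 875 = 25.71 MPa.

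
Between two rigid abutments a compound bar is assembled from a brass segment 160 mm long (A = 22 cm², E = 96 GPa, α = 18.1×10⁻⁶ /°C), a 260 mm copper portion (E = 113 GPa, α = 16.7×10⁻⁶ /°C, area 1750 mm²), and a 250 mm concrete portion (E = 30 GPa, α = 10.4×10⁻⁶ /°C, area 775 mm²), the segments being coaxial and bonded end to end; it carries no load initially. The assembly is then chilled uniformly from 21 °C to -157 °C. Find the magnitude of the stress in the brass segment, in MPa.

σ ≈ 62.1 MPa (tensile)

Free thermal contraction of the whole bar: Σ αᵢΔT Lᵢ = 18.1×10⁻⁶×178×160 + 16.7×10⁻⁶×178×260 + 10.4×10⁻⁶×178×250 = 1.751 mm.
The walls prevent any net length change, so an axial force P (same in every segment) develops. Compatibility: P · Σ Lᵢ/(AᵢEᵢ) = δ_free.
Σ Lᵢ/(AᵢEᵢ) = 160/(2200×96×10³) + 260/(1750×113×10³) + 250/(775×30×10³) = 1.283×10⁻⁵ mm/N.
Hence P = δ_free / Σ(L/AE) = 1.751/1.283×10⁻⁵ = 136.5 kN (tensile).
σ_{brass} = P / A = 136500 / 2200 = 62.06 MPa.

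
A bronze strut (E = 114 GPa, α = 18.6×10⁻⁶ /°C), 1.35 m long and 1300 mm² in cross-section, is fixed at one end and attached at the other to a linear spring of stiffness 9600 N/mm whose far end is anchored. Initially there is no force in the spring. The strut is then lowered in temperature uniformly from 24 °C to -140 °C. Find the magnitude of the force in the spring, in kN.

If the spring were absent the strut would shorten by αΔT L = 18.6×10⁻⁶ × 164 × 1350 = 4.118 mm.
Let P be the tensile force in the spring. The strut extends elastically by PL/(AE) and the spring stretches by P/k; together these equal δ_free.
So P = δ_free / [L/(AE) + 1/k] = 4.118 / [ 1350/(1300×114×10³) + 1/(9600) ].
P = 4.118 / 0.0001133 = 36350 N.

P ≈ 36.4 kN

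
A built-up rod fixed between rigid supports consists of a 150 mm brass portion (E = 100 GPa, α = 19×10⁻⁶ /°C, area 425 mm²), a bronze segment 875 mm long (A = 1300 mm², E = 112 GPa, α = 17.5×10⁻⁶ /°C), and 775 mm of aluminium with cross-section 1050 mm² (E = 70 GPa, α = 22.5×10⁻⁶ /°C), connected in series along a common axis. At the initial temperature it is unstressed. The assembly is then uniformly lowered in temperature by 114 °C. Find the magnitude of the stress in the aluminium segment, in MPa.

Free thermal contraction of the whole bar: Σ αᵢΔT Lᵢ = 19×10⁻⁶×114×150 + 17.5×10⁻⁶×114×875 + 22.5×10⁻⁶×114×775 = 4.058 mm.
Since the ends are fixed, an axial force P builds up, equal in every segment, with P · Σ Lᵢ/(AᵢEᵢ) = δ_free.
Σ Lᵢ/(AᵢEᵢ) = 150/(425×100×10³) + 875/(1300×112×10³) + 775/(1050×70×10³) = 2.008×10⁻⁵ mm/N.
P = 4.058 / 2.008×10⁻⁵ = 202100 N = 202.1 kN, tensile.
σ_{aluminium} = P / A = 202100 / 1050 = 192.5 MPa.

σ ≈ 192 MPa (tensile)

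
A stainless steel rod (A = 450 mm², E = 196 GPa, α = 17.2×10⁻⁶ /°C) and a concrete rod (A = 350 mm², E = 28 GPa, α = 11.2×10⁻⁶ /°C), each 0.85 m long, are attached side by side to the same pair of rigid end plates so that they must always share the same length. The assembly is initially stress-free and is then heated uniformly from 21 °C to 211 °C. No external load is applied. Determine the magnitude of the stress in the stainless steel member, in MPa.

The stainless steel has the larger α, so on heating it would change length more than the concrete if both were free. The rigid plates force a common final length, so the stainless steel is put into compression and the concrete into tension, with equal and opposite forces P (no external load).
Compatibility of the two members (thermal + elastic change equal): (α₁ − α₂)ΔT = P·[1/(A₁E₁) + 1/(A₂E₂)].
|α₁ − α₂|·ΔT = 6×10⁻⁶ × 190 = 0.00114.
1/(A₁E₁) + 1/(A₂E₂) = 1/(450×196×10³) + 1/(350×28×10³) = 1.134×10⁻⁷ N⁻¹.
So P = 0.00114 / 1.134×10⁻⁷ = 10.05 kN.
σ_{stainless steel} = P/A₁ = 10050/450 = 22.34 MPa, compressive.

σ ≈ 22.3 MPa (compressive)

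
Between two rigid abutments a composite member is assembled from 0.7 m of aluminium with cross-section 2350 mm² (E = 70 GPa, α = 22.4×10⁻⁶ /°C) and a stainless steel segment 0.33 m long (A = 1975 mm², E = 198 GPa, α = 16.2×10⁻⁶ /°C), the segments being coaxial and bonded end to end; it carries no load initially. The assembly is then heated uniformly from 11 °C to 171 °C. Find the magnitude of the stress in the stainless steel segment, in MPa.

σ ≈ 334 MPa (compressive)

With the walls removed the bar would change length by δ_free = Σ αᵢΔT Lᵢ = 22.4×10⁻⁶×160×700 + 16.2×10⁻⁶×160×330 = 3.364 mm.
The walls prevent any net length change, so an axial force P (same in every segment) develops. Compatibility: P · Σ Lᵢ/(AᵢEᵢ) = δ_free.
Σ Lᵢ/(AᵢEᵢ) = 700/(2350×70×10³) + 330/(1975×198×10³) = 5.099×10⁻⁶ mm/N.
So P = 3.364 / 5.099×10⁻⁶ = 659.7 kN, compressive.
σ_{stainless steel} = P / A = 659700 / 1975 = 334 MPa.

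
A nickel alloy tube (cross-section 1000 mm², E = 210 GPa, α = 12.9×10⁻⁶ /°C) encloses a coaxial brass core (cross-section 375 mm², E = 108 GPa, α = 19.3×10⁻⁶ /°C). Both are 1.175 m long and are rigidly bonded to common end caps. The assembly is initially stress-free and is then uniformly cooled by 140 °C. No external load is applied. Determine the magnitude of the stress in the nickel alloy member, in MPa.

Equilibrium of a rigid end plate with no external load gives equal and opposite internal forces ±P in the two members. Since α_{brass} > α_{nickel alloy}, cooling drives the brass into tension and the nickel alloy into compression.
Setting the final lengths equal and cancelling L: (α₁ − α₂)ΔT = P/(A₁E₁) + P/(A₂E₂).
|α₁ − α₂|·ΔT = 6.4×10⁻⁶ × 140 = 0.000896.
1/(A₁E₁) + 1/(A₂E₂) = 1/(1000×210×10³) + 1/(375×108×10³) = 2.945×10⁻⁸ N⁻¹.
So P = 0.000896 / 2.945×10⁻⁸ = 30.42 kN.
σ_{nickel alloy} = P/A₁ = 30420/1000 = 30.42 MPa, compressive.

σ ≈ 30.4 MPa (compressive)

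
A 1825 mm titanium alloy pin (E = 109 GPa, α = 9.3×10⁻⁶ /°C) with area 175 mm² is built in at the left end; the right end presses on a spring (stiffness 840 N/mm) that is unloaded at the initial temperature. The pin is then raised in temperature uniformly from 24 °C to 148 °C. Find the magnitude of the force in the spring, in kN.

P ≈ 1.64 kN

Free thermal expansion: δ_free = αΔT L = 9.3×10⁻⁶ × 124 × 1825 = 2.105 mm.
With a force P in the spring, the elastic change of the pin is PL/(AE) and that of the spring is P/k; compatibility requires their sum to equal δ_free.
P [ L/(AE) + 1/k ] = δ_free → P [ 1825/(175×109×10³) + 1/(840) ] = 2.105.
P = 2.105 / 0.001286 = 1636 N.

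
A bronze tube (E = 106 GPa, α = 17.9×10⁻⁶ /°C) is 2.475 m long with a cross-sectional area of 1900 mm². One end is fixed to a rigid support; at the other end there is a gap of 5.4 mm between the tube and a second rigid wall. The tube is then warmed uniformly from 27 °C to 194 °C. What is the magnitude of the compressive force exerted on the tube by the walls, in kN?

If the wall were absent the tube would grow by αΔT L = 17.9×10⁻⁶ × 167 × 2475 = 7.399 mm.
This exceeds the 5.4 mm gap, so the wall pushes back. The portion of expansion that must be recovered elastically is δ_free − gap = 7.399 − 5.4 = 1.999 mm.
So σ = E(δ_free − g)/L = 106×10³ × 1.999/2475 = 85.59 MPa.
Force on the wall = σA = 85.59 × 1900 mm² = 162.6 kN.

P ≈ 163 kN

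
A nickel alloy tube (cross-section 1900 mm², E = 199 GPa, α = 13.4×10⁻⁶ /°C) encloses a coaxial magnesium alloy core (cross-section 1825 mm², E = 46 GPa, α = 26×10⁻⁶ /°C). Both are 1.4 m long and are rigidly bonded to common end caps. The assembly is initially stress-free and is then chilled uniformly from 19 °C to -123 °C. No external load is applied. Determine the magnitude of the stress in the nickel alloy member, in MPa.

Both members must finish at the same length. With the larger α, the magnesium alloy tends to over-contract; the plates restrain it, putting the magnesium alloy in tension and the nickel alloy in compression. With no external load the two internal forces are equal and opposite, magnitude P.
Equating the net (thermal + elastic) strains gives |α₁ − α₂|·ΔT = P·[1/(A₁E₁) + 1/(A₂E₂)].
|α₁ − α₂|·ΔT = 12.6×10⁻⁶ × 142 = 0.001789.
1/(A₁E₁) + 1/(A₂E₂) = 1/(1900×199×10³) + 1/(1825×46×10³) = 1.456×10⁻⁸ N⁻¹.
So P = 0.001789 / 1.456×10⁻⁸ = 122.9 kN.
σ_{nickel alloy} = P/A₁ = 122900/1900 = 64.69 MPa, compressive.

σ ≈ 64.7 MPa (compressive)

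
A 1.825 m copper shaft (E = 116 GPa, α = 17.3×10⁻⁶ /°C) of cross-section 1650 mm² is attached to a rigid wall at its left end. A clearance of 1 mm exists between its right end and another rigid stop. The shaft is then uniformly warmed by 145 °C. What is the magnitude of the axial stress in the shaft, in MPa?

Unrestrained expansion: δ_free = αΔT L = 17.3×10⁻⁶ × 145 × 1825 = 4.578 mm.
This exceeds the 1 mm gap, so the wall pushes back. The portion of expansion that must be recovered elastically is δ_free − gap = 4.578 − 1 = 3.578 mm.
So σ = E(δ_free − g)/L = 116×10³ × 3.578/1825 = 227.4 MPa.

σ ≈ 227 MPa (compressive)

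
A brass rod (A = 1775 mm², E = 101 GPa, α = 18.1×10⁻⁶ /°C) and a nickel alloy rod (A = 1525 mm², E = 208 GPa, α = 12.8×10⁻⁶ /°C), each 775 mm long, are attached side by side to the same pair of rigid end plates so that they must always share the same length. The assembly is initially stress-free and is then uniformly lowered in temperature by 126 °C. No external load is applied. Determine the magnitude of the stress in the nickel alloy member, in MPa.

σ ≈ 50.2 MPa (compressive)

The brass has the larger α, so on cooling it would change length more than the nickel alloy if both were free. The rigid plates force a common final length, so the brass is put into tension and the nickel alloy into compression, with equal and opposite forces P (no external load).
Compatibility of the two members (thermal + elastic change equal): (α₁ − α₂)ΔT = P·[1/(A₁E₁) + 1/(A₂E₂)].
|α₁ − α₂|·ΔT = 5.3×10⁻⁶ × 126 = 0.0006678.
1/(A₁E₁) + 1/(A₂E₂) = 1/(1775×101×10³) + 1/(1525×208×10³) = 8.731×10⁻⁹ N⁻¹.
So P = 0.0006678 / 8.731×10⁻⁹ = 76.49 kN.
σ_{nickel alloy} = P/A₂ = 76490/1525 = 50.16 MPa, compressive.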